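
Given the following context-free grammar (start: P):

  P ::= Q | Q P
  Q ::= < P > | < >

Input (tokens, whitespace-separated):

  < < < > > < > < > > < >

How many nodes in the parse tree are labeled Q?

6

[P [Q < [P [Q < [P [Q < >]] >] [P [Q < >] [P [Q < >]]]] >] [P [Q < >]]]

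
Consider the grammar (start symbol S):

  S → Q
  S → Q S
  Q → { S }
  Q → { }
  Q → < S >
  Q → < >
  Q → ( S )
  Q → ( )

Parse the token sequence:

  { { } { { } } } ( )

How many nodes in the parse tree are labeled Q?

5

[S [Q { [S [Q { }] [S [Q { [S [Q { }]] }]]] }] [S [Q ( )]]]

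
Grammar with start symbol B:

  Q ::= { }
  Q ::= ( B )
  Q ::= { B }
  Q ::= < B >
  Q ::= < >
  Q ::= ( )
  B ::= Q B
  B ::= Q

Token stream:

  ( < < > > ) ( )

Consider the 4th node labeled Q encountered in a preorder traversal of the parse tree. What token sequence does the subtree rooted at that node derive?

( )

[B [Q ( [B [Q < [B [Q < >]] >]] )] [B [Q ( )]]]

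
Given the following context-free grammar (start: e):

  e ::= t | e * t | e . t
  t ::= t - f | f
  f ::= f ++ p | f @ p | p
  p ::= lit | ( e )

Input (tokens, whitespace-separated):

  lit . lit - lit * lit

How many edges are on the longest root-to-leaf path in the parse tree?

[e [e [e [t [f [p lit]]]] . [t [t [f [p lit]]] - [f [p lit]]]] * [t [f [p lit]]]]

6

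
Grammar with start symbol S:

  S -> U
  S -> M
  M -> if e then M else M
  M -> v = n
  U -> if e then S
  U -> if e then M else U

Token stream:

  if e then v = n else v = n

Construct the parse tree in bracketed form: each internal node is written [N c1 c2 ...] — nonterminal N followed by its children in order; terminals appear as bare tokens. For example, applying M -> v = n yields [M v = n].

S
M
if e then M else M
if e then v = n else M
if e then v = n else v = n

[S [M if e then [M v = n] else [M v = n]]]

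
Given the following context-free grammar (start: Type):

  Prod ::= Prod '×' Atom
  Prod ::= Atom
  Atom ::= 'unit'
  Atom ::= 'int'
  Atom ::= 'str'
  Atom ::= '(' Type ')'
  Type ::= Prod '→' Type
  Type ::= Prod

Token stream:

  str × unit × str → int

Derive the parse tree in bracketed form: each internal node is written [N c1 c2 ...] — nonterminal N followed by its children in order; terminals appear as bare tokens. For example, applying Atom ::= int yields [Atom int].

Type
Prod → Type
Prod × Atom → Type
Prod × Atom × Atom → Type
Atom × Atom × Atom → Type
str × Atom × Atom → Type
str × unit × Atom → Type
str × unit × str → Type
str × unit × str → Prod
str × unit × str → Atom
str × unit × str → int

[Type [Prod [Prod [Prod [Atom str]] × [Atom unit]] × [Atom str]] → [Type [Prod [Atom int]]]]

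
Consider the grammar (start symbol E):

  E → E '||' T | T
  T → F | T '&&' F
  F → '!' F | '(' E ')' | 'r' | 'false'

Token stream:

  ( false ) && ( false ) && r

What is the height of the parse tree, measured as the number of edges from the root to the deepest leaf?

[E [T [T [T [F ( [E [T [F false]]] )]] && [F ( [E [T [F false]]] )]] && [F r]]]

8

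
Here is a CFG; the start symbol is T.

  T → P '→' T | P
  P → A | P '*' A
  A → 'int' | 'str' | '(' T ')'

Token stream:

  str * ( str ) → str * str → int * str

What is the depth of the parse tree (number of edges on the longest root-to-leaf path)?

6

[T [P [P [A str]] * [A ( [T [P [A str]]] )]] → [T [P [P [A str]] * [A str]] → [T [P [P [A int]] * [A str]]]]]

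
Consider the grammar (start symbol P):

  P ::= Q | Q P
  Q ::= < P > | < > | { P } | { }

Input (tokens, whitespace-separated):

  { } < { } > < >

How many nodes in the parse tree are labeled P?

4

[P [Q { }] [P [Q < [P [Q { }]] >] [P [Q < >]]]]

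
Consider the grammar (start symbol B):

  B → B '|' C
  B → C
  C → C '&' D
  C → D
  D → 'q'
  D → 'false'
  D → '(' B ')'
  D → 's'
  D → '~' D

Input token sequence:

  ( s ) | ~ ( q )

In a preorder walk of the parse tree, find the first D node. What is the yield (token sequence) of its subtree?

( s )

[B [B [C [D ( [B [C [D s]]] )]]] | [C [D ~ [D ( [B [C [D q]]] )]]]]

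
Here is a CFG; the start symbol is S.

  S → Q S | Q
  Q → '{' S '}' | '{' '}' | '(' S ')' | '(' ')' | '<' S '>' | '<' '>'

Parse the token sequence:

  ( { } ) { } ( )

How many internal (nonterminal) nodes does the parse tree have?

8

[S [Q ( [S [Q { }]] )] [S [Q { }] [S [Q ( )]]]]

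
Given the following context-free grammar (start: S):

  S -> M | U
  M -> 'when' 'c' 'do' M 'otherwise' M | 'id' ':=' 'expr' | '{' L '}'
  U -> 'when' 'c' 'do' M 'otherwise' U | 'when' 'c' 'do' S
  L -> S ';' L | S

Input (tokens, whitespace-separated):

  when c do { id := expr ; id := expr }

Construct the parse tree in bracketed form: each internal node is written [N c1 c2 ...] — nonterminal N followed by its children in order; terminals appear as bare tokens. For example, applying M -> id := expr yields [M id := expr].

S
U
when c do S
when c do M
when c do { L }
when c do { S ; L }
when c do { M ; L }
when c do { id := expr ; L }
when c do { id := expr ; S }
when c do { id := expr ; M }
when c do { id := expr ; id := expr }

[S [U when c do [S [M { [L [S [M id := expr]] ; [L [S [M id := expr]]]] }]]]]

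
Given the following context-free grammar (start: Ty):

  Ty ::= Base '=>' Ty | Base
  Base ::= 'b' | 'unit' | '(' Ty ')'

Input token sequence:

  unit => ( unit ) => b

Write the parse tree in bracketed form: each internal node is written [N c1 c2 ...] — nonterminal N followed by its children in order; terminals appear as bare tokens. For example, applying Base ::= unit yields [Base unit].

[Ty [Base unit] => [Ty [Base ( [Ty [Base unit]] )] => [Ty [Base b]]]]

Ty
Base => Ty
unit => Ty
unit => Base => Ty
unit => ( Ty ) => Ty
unit => ( Base ) => Ty
unit => ( unit ) => Ty
unit => ( unit ) => Base
unit => ( unit ) => b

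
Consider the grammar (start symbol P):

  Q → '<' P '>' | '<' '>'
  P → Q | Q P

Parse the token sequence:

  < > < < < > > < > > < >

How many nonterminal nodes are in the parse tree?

[P [Q < >] [P [Q < [P [Q < [P [Q < >]] >] [P [Q < >]]] >] [P [Q < >]]]]

12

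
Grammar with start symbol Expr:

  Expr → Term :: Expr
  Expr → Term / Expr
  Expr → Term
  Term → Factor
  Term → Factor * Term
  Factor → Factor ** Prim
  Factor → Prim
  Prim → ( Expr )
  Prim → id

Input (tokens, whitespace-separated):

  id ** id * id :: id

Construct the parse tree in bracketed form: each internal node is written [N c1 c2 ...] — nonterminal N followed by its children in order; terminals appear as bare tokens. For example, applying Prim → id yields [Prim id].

[Expr [Term [Factor [Factor [Prim id]] ** [Prim id]] * [Term [Factor [Prim id]]]] :: [Expr [Term [Factor [Prim id]]]]]

Expr
Term :: Expr
Factor * Term :: Expr
Factor ** Prim * Term :: Expr
Prim ** Prim * Term :: Expr
id ** Prim * Term :: Expr
id ** id * Term :: Expr
id ** id * Factor :: Expr
id ** id * Prim :: Expr
id ** id * id :: Expr
id ** id * id :: Term
id ** id * id :: Factor
id ** id * id :: Prim
id ** id * id :: id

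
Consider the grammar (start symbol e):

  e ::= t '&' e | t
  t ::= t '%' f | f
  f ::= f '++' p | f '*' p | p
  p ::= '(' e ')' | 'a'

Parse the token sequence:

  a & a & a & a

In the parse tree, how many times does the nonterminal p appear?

[e [t [f [p a]]] & [e [t [f [p a]]] & [e [t [f [p a]]] & [e [t [f [p a]]]]]]]

4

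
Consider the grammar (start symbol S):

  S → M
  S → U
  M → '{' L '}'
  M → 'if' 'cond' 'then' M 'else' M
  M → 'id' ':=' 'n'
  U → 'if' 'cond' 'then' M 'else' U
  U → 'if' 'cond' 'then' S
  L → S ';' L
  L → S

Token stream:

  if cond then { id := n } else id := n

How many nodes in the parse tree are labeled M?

[S [M if cond then [M { [L [S [M id := n]]] }] else [M id := n]]]

4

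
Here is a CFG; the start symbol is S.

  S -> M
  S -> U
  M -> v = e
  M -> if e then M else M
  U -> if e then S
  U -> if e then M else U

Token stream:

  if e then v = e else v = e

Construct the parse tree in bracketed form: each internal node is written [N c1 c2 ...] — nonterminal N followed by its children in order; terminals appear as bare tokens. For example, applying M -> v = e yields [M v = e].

[S [M if e then [M v = e] else [M v = e]]]

S
M
if e then M else M
if e then v = e else M
if e then v = e else v = e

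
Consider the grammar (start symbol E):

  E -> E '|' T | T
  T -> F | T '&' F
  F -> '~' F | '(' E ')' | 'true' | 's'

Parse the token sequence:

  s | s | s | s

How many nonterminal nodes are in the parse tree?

12

[E [E [E [E [T [F s]]] | [T [F s]]] | [T [F s]]] | [T [F s]]]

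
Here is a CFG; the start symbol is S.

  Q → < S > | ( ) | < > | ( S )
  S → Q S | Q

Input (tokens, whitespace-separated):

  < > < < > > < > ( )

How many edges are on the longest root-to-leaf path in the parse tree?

[S [Q < >] [S [Q < [S [Q < >]] >] [S [Q < >] [S [Q ( )]]]]]

5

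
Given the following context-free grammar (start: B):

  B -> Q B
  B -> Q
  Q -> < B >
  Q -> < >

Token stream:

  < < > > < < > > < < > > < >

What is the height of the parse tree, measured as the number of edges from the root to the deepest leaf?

6

[B [Q < [B [Q < >]] >] [B [Q < [B [Q < >]] >] [B [Q < [B [Q < >]] >] [B [Q < >]]]]]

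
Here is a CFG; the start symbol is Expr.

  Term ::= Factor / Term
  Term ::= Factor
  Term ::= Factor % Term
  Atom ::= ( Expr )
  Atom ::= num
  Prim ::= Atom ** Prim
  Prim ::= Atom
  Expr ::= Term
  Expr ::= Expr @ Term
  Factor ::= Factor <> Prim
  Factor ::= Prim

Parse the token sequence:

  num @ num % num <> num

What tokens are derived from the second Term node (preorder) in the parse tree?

num % num <> num

[Expr [Expr [Term [Factor [Prim [Atom num]]]]] @ [Term [Factor [Prim [Atom num]]] % [Term [Factor [Factor [Prim [Atom num]]] <> [Prim [Atom num]]]]]]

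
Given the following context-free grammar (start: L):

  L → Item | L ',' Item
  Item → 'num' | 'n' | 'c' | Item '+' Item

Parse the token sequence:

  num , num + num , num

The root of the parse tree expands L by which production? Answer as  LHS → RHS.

L → L ',' Item

[L [L [L [Item num]] , [Item [Item num] + [Item num]]] , [Item num]]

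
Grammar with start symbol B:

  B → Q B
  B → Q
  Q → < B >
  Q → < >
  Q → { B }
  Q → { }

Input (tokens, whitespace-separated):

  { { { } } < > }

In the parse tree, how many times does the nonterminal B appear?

4

[B [Q { [B [Q { [B [Q { }]] }] [B [Q < >]]] }]]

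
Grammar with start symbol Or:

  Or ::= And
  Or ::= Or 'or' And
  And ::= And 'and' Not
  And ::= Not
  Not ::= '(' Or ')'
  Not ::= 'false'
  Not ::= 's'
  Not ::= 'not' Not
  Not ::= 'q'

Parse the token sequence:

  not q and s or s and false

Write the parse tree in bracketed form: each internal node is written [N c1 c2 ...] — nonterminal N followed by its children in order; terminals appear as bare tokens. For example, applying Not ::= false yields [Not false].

[Or [Or [And [And [Not not [Not q]]] and [Not s]]] or [And [And [Not s]] and [Not false]]]

Or
Or or And
And or And
And and Not or And
Not and Not or And
not Not and Not or And
not q and Not or And
not q and s or And
not q and s or And and Not
not q and s or Not and Not
not q and s or s and Not
not q and s or s and false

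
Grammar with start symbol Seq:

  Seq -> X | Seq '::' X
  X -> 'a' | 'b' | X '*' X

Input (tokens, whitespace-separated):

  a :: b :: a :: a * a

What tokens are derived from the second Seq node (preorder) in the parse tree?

a :: b :: a

[Seq [Seq [Seq [Seq [X a]] :: [X b]] :: [X a]] :: [X [X a] * [X a]]]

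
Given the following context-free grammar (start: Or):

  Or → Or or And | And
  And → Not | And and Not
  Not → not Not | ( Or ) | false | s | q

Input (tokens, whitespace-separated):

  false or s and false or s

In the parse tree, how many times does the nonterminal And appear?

[Or [Or [Or [And [Not false]]] or [And [And [Not s]] and [Not false]]] or [And [Not s]]]

4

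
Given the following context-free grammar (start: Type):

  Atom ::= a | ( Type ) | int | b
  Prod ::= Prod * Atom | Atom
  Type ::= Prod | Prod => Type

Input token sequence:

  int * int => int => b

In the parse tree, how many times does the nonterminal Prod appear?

[Type [Prod [Prod [Atom int]] * [Atom int]] => [Type [Prod [Atom int]] => [Type [Prod [Atom b]]]]]

4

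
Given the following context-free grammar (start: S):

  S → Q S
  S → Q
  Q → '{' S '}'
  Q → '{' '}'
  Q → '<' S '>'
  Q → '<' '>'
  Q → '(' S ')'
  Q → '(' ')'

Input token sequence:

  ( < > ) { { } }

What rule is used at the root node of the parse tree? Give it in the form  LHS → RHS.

[S [Q ( [S [Q < >]] )] [S [Q { [S [Q { }]] }]]]

S → Q S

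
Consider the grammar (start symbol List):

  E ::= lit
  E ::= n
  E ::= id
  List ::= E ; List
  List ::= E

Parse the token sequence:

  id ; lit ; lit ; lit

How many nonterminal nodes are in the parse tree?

8

[List [E id] ; [List [E lit] ; [List [E lit] ; [List [E lit]]]]]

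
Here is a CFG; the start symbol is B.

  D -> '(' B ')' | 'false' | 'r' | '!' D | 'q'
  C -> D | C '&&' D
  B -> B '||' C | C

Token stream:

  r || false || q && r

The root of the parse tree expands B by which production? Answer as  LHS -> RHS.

[B [B [B [C [D r]]] || [C [D false]]] || [C [C [D q]] && [D r]]]

B -> B '||' C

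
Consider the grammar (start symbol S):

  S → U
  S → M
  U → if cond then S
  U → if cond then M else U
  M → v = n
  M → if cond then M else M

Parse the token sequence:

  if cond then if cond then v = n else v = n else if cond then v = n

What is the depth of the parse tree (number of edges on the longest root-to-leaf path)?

[S [U if cond then [M if cond then [M v = n] else [M v = n]] else [U if cond then [S [M v = n]]]]]

5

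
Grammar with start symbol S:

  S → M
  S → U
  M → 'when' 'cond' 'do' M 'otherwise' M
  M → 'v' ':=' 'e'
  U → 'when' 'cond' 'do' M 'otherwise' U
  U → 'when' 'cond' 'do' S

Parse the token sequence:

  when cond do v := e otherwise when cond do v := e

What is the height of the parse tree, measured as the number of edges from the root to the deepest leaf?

[S [U when cond do [M v := e] otherwise [U when cond do [S [M v := e]]]]]

5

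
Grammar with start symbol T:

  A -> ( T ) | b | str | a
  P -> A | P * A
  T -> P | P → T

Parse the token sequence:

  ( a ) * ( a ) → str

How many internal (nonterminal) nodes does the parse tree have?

14

[T [P [P [A ( [T [P [A a]]] )]] * [A ( [T [P [A a]]] )]] → [T [P [A str]]]]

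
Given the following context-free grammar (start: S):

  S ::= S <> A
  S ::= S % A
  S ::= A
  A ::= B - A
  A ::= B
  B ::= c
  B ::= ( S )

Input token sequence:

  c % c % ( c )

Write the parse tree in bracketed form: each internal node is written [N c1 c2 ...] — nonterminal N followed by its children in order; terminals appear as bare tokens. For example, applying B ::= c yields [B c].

[S [S [S [A [B c]]] % [A [B c]]] % [A [B ( [S [A [B c]]] )]]]

S
S % A
S % A % A
A % A % A
B % A % A
c % A % A
c % B % A
c % c % A
c % c % B
c % c % ( S )
c % c % ( A )
c % c % ( B )
c % c % ( c )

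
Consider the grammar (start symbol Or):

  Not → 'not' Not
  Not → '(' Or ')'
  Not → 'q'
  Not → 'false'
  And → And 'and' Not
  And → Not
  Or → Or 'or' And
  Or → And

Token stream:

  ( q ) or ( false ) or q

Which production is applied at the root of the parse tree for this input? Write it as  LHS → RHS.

[Or [Or [Or [And [Not ( [Or [And [Not q]]] )]]] or [And [Not ( [Or [And [Not false]]] )]]] or [And [Not q]]]

Or → Or 'or' And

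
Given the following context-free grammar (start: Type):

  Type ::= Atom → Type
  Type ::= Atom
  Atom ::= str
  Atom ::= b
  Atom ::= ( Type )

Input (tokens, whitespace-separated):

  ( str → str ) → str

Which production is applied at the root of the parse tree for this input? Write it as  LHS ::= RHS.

Type ::= Atom → Type

[Type [Atom ( [Type [Atom str] → [Type [Atom str]]] )] → [Type [Atom str]]]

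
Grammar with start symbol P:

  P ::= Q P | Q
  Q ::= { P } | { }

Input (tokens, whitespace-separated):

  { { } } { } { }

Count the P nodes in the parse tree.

4

[P [Q { [P [Q { }]] }] [P [Q { }] [P [Q { }]]]]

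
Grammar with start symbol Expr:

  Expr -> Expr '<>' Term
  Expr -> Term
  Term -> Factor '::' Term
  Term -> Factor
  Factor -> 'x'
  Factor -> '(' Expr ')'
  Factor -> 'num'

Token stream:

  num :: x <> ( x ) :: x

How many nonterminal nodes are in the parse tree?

[Expr [Expr [Term [Factor num] :: [Term [Factor x]]]] <> [Term [Factor ( [Expr [Term [Factor x]]] )] :: [Term [Factor x]]]]

13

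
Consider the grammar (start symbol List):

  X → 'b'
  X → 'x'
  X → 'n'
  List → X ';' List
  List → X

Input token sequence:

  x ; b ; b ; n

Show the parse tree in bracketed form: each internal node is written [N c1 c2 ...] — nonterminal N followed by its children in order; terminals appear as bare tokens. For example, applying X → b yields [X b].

[List [X x] ; [List [X b] ; [List [X b] ; [List [X n]]]]]

List
X ; List
x ; List
x ; X ; List
x ; b ; List
x ; b ; X ; List
x ; b ; b ; List
x ; b ; b ; X
x ; b ; b ; n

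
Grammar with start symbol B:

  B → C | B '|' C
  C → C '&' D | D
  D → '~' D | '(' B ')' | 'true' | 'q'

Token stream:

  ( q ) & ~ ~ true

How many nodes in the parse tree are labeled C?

3

[B [C [C [D ( [B [C [D q]]] )]] & [D ~ [D ~ [D true]]]]]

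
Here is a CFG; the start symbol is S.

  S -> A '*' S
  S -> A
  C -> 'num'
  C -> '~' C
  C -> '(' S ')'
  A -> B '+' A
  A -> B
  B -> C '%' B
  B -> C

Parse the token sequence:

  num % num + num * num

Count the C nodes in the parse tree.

[S [A [B [C num] % [B [C num]]] + [A [B [C num]]]] * [S [A [B [C num]]]]]

4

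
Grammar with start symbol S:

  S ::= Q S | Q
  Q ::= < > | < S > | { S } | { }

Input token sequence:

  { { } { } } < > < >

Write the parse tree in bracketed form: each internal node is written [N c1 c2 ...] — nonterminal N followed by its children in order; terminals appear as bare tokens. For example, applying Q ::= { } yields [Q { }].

S
Q S
{ S } S
{ Q S } S
{ { } S } S
{ { } Q } S
{ { } { } } S
{ { } { } } Q S
{ { } { } } < > S
{ { } { } } < > Q
{ { } { } } < > < >

[S [Q { [S [Q { }] [S [Q { }]]] }] [S [Q < >] [S [Q < >]]]]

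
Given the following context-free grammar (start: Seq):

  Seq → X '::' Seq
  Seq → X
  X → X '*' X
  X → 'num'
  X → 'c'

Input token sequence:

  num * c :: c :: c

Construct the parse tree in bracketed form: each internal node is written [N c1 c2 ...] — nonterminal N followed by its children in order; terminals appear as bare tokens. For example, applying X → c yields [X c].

[Seq [X [X num] * [X c]] :: [Seq [X c] :: [Seq [X c]]]]

Seq
X :: Seq
X * X :: Seq
num * X :: Seq
num * c :: Seq
num * c :: X :: Seq
num * c :: c :: Seq
num * c :: c :: X
num * c :: c :: c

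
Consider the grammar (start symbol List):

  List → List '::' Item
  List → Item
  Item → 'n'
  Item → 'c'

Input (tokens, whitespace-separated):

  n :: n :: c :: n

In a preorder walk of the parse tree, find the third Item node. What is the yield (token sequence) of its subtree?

c

[List [List [List [List [Item n]] :: [Item n]] :: [Item c]] :: [Item n]]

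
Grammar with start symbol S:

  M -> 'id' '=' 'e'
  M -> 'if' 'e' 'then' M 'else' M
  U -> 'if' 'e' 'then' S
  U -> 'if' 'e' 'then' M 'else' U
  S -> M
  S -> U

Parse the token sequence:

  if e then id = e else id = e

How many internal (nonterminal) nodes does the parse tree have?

[S [M if e then [M id = e] else [M id = e]]]

4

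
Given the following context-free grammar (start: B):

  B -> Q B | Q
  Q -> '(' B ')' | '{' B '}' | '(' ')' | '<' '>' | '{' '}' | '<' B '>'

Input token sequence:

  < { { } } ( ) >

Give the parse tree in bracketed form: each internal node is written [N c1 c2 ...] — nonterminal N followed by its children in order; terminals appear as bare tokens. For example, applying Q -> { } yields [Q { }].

[B [Q < [B [Q { [B [Q { }]] }] [B [Q ( )]]] >]]

B
Q
< B >
< Q B >
< { B } B >
< { Q } B >
< { { } } B >
< { { } } Q >
< { { } } ( ) >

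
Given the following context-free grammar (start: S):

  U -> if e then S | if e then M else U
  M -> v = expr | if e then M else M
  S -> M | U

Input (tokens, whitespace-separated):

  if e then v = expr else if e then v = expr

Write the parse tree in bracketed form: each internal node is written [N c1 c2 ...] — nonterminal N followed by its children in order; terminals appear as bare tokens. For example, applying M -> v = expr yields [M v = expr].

[S [U if e then [M v = expr] else [U if e then [S [M v = expr]]]]]

S
U
if e then M else U
if e then v = expr else U
if e then v = expr else if e then S
if e then v = expr else if e then M
if e then v = expr else if e then v = expr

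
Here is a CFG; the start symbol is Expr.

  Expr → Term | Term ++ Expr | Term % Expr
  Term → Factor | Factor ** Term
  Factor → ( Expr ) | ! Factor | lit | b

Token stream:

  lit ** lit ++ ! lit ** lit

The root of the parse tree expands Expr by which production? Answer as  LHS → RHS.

[Expr [Term [Factor lit] ** [Term [Factor lit]]] ++ [Expr [Term [Factor ! [Factor lit]] ** [Term [Factor lit]]]]]

Expr → Term ++ Expr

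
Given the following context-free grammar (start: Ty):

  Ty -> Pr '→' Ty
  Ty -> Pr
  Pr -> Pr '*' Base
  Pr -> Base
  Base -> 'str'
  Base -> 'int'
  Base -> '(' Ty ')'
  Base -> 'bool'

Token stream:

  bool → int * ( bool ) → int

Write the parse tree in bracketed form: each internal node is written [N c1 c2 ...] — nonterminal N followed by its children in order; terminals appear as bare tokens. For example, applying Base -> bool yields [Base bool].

Ty
Pr → Ty
Base → Ty
bool → Ty
bool → Pr → Ty
bool → Pr * Base → Ty
bool → Base * Base → Ty
bool → int * Base → Ty
bool → int * ( Ty ) → Ty
bool → int * ( Pr ) → Ty
bool → int * ( Base ) → Ty
bool → int * ( bool ) → Ty
bool → int * ( bool ) → Pr
bool → int * ( bool ) → Base
bool → int * ( bool ) → int

[Ty [Pr [Base bool]] → [Ty [Pr [Pr [Base int]] * [Base ( [Ty [Pr [Base bool]]] )]] → [Ty [Pr [Base int]]]]]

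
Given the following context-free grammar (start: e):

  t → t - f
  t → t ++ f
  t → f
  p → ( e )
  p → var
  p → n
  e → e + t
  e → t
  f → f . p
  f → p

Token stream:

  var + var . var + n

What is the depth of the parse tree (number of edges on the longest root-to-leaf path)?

[e [e [e [t [f [p var]]]] + [t [f [f [p var]] . [p var]]]] + [t [f [p n]]]]

6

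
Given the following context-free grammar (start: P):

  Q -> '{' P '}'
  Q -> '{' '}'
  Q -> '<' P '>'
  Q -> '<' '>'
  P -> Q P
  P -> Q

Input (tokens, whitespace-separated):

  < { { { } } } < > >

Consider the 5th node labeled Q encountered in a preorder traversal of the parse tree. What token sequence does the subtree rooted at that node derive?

[P [Q < [P [Q { [P [Q { [P [Q { }]] }]] }] [P [Q < >]]] >]]

< >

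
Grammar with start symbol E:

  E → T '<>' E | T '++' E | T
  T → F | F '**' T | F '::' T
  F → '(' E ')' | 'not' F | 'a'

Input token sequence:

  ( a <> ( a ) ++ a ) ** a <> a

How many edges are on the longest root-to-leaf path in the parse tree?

[E [T [F ( [E [T [F a]] <> [E [T [F ( [E [T [F a]]] )]] ++ [E [T [F a]]]]] )] ** [T [F a]]] <> [E [T [F a]]]]

10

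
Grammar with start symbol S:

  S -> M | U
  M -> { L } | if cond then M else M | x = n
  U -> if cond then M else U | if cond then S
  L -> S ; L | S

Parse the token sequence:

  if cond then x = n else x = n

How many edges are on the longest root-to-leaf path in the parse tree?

[S [M if cond then [M x = n] else [M x = n]]]

3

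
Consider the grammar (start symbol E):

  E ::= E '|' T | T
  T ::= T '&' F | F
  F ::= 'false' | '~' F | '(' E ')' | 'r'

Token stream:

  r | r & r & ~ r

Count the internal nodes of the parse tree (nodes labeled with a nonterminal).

[E [E [T [F r]]] | [T [T [T [F r]] & [F r]] & [F ~ [F r]]]]

11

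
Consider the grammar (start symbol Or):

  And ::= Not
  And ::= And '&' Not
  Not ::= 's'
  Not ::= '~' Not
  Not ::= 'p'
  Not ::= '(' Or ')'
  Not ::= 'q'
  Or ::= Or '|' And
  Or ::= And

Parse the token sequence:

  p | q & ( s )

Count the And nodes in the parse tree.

4

[Or [Or [And [Not p]]] | [And [And [Not q]] & [Not ( [Or [And [Not s]]] )]]]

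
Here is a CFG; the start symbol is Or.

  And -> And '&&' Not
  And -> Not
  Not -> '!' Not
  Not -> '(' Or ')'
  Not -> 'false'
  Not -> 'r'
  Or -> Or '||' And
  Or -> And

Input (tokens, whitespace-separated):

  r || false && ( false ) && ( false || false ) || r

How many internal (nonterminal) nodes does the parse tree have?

[Or [Or [Or [And [Not r]]] || [And [And [And [Not false]] && [Not ( [Or [And [Not false]]] )]] && [Not ( [Or [Or [And [Not false]]] || [And [Not false]]] )]]] || [And [Not r]]]

22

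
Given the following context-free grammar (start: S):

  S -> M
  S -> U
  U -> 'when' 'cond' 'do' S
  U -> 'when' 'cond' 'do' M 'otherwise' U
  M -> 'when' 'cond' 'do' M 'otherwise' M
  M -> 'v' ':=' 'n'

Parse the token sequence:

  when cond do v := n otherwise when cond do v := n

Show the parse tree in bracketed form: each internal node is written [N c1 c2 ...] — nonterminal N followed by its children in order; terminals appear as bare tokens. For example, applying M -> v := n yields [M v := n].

S
U
when cond do M otherwise U
when cond do v := n otherwise U
when cond do v := n otherwise when cond do S
when cond do v := n otherwise when cond do M
when cond do v := n otherwise when cond do v := n

[S [U when cond do [M v := n] otherwise [U when cond do [S [M v := n]]]]]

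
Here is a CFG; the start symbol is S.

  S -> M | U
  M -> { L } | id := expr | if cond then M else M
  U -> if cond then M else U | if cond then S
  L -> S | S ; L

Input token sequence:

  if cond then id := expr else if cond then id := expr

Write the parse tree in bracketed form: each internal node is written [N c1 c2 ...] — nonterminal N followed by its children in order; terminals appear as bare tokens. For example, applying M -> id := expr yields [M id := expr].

[S [U if cond then [M id := expr] else [U if cond then [S [M id := expr]]]]]

S
U
if cond then M else U
if cond then id := expr else U
if cond then id := expr else if cond then S
if cond then id := expr else if cond then M
if cond then id := expr else if cond then id := expr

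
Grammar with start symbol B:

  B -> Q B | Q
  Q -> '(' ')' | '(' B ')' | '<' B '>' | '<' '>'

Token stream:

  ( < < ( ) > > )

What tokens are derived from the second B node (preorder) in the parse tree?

[B [Q ( [B [Q < [B [Q < [B [Q ( )]] >]] >]] )]]

< < ( ) > >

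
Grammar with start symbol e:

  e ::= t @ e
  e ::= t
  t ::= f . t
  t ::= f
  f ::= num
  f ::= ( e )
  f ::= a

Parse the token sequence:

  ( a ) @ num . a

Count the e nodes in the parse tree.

3

[e [t [f ( [e [t [f a]]] )]] @ [e [t [f num] . [t [f a]]]]]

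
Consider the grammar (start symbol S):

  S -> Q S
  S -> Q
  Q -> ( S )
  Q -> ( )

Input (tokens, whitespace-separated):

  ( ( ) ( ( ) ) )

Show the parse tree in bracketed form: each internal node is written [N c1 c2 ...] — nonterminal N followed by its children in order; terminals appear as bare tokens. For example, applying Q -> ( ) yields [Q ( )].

S
Q
( S )
( Q S )
( ( ) S )
( ( ) Q )
( ( ) ( S ) )
( ( ) ( Q ) )
( ( ) ( ( ) ) )

[S [Q ( [S [Q ( )] [S [Q ( [S [Q ( )]] )]]] )]]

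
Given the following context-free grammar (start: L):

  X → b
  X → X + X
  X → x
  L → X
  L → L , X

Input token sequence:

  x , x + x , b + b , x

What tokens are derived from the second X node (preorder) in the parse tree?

x + x

[L [L [L [L [X x]] , [X [X x] + [X x]]] , [X [X b] + [X b]]] , [X x]]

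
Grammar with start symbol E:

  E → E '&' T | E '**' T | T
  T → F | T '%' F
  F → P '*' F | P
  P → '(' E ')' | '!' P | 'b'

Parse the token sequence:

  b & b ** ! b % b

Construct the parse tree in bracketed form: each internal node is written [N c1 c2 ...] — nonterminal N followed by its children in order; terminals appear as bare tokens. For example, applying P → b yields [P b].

[E [E [E [T [F [P b]]]] & [T [F [P b]]]] ** [T [T [F [P ! [P b]]]] % [F [P b]]]]

E
E ** T
E & T ** T
T & T ** T
F & T ** T
P & T ** T
b & T ** T
b & F ** T
b & P ** T
b & b ** T
b & b ** T % F
b & b ** F % F
b & b ** P % F
b & b ** ! P % F
b & b ** ! b % F
b & b ** ! b % P
b & b ** ! b % b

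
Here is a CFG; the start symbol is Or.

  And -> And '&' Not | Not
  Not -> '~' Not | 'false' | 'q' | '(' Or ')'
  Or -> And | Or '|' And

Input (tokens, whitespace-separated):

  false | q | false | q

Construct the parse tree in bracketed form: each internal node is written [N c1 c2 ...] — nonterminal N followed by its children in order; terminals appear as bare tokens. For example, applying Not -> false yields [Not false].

[Or [Or [Or [Or [And [Not false]]] | [And [Not q]]] | [And [Not false]]] | [And [Not q]]]

Or
Or | And
Or | And | And
Or | And | And | And
And | And | And | And
Not | And | And | And
false | And | And | And
false | Not | And | And
false | q | And | And
false | q | Not | And
false | q | false | And
false | q | false | Not
false | q | false | q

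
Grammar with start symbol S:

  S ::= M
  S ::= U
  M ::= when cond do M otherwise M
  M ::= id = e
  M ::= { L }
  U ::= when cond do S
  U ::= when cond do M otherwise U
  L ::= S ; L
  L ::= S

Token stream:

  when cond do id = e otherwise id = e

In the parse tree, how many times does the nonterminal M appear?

[S [M when cond do [M id = e] otherwise [M id = e]]]

3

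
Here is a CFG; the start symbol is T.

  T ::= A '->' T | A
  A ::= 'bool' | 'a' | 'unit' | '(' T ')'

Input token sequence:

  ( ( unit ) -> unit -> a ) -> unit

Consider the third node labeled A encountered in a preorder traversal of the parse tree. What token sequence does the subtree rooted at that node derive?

[T [A ( [T [A ( [T [A unit]] )] -> [T [A unit] -> [T [A a]]]] )] -> [T [A unit]]]

unit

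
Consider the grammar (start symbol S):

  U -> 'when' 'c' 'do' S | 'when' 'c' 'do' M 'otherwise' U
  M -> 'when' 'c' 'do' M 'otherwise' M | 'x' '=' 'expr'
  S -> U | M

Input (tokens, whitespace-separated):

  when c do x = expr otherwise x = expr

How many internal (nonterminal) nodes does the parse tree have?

4

[S [M when c do [M x = expr] otherwise [M x = expr]]]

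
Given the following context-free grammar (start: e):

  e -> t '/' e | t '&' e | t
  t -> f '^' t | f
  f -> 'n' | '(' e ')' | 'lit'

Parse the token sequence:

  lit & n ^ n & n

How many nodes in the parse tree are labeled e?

[e [t [f lit]] & [e [t [f n] ^ [t [f n]]] & [e [t [f n]]]]]

3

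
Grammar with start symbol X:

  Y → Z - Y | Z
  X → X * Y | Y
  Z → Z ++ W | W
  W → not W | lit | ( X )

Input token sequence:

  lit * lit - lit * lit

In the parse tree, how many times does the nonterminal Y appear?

[X [X [X [Y [Z [W lit]]]] * [Y [Z [W lit]] - [Y [Z [W lit]]]]] * [Y [Z [W lit]]]]

4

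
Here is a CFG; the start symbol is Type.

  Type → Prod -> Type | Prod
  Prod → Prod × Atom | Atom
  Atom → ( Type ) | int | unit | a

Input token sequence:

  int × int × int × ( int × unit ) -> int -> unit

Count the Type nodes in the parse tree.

[Type [Prod [Prod [Prod [Prod [Atom int]] × [Atom int]] × [Atom int]] × [Atom ( [Type [Prod [Prod [Atom int]] × [Atom unit]]] )]] -> [Type [Prod [Atom int]] -> [Type [Prod [Atom unit]]]]]

4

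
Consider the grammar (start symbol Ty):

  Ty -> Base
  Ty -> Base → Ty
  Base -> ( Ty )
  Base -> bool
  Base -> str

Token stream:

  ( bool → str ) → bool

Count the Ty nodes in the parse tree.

[Ty [Base ( [Ty [Base bool] → [Ty [Base str]]] )] → [Ty [Base bool]]]

4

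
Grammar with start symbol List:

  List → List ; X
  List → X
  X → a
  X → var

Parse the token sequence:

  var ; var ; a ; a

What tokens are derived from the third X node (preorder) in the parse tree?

a

[List [List [List [List [X var]] ; [X var]] ; [X a]] ; [X a]]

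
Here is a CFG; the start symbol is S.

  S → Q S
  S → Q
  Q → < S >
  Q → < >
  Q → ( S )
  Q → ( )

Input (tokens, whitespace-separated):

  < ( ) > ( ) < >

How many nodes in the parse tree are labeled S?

4

[S [Q < [S [Q ( )]] >] [S [Q ( )] [S [Q < >]]]]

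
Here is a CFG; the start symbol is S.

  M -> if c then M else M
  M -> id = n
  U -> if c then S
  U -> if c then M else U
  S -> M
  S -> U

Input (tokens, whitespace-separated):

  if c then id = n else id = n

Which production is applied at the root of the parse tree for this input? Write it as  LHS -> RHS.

S -> M

[S [M if c then [M id = n] else [M id = n]]]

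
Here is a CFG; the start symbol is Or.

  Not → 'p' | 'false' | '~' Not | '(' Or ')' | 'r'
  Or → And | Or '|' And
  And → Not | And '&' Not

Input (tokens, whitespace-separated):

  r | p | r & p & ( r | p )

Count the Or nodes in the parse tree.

5

[Or [Or [Or [And [Not r]]] | [And [Not p]]] | [And [And [And [Not r]] & [Not p]] & [Not ( [Or [Or [And [Not r]]] | [And [Not p]]] )]]]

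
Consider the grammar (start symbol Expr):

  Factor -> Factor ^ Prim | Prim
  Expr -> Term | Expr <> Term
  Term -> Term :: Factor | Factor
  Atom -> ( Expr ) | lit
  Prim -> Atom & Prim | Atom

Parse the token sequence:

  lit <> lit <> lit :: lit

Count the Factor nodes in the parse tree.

4

[Expr [Expr [Expr [Term [Factor [Prim [Atom lit]]]]] <> [Term [Factor [Prim [Atom lit]]]]] <> [Term [Term [Factor [Prim [Atom lit]]]] :: [Factor [Prim [Atom lit]]]]]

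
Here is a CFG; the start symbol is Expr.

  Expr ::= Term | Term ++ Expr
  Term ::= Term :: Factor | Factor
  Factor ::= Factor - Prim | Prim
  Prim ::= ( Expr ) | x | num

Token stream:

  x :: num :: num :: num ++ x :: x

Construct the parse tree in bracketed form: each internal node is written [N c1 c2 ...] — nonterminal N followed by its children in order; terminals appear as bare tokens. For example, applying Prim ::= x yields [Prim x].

[Expr [Term [Term [Term [Term [Factor [Prim x]]] :: [Factor [Prim num]]] :: [Factor [Prim num]]] :: [Factor [Prim num]]] ++ [Expr [Term [Term [Factor [Prim x]]] :: [Factor [Prim x]]]]]

Expr
Term ++ Expr
Term :: Factor ++ Expr
Term :: Factor :: Factor ++ Expr
Term :: Factor :: Factor :: Factor ++ Expr
Factor :: Factor :: Factor :: Factor ++ Expr
Prim :: Factor :: Factor :: Factor ++ Expr
x :: Factor :: Factor :: Factor ++ Expr
x :: Prim :: Factor :: Factor ++ Expr
x :: num :: Factor :: Factor ++ Expr
x :: num :: Prim :: Factor ++ Expr
x :: num :: num :: Factor ++ Expr
x :: num :: num :: Prim ++ Expr
x :: num :: num :: num ++ Expr
x :: num :: num :: num ++ Term
x :: num :: num :: num ++ Term :: Factor
x :: num :: num :: num ++ Factor :: Factor
x :: num :: num :: num ++ Prim :: Factor
x :: num :: num :: num ++ x :: Factor
x :: num :: num :: num ++ x :: Prim
x :: num :: num :: num ++ x :: x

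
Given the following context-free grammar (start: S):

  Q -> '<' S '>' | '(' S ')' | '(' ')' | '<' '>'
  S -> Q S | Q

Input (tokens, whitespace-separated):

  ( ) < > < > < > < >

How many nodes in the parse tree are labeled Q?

5

[S [Q ( )] [S [Q < >] [S [Q < >] [S [Q < >] [S [Q < >]]]]]]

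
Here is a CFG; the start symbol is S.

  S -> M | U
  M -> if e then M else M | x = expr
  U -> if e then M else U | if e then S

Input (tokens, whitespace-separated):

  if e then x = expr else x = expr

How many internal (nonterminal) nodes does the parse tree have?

4

[S [M if e then [M x = expr] else [M x = expr]]]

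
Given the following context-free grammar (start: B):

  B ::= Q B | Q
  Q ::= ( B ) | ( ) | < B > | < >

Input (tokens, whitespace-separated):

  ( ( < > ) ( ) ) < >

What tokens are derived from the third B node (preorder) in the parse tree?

[B [Q ( [B [Q ( [B [Q < >]] )] [B [Q ( )]]] )] [B [Q < >]]]

< >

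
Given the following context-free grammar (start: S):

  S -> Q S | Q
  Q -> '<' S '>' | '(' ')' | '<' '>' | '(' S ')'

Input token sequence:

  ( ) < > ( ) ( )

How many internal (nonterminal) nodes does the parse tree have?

8

[S [Q ( )] [S [Q < >] [S [Q ( )] [S [Q ( )]]]]]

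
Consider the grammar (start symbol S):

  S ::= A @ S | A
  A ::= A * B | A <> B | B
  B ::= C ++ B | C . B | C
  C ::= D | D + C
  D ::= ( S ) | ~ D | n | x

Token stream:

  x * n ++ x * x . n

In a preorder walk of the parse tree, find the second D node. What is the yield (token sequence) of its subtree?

n

[S [A [A [A [B [C [D x]]]] * [B [C [D n]] ++ [B [C [D x]]]]] * [B [C [D x]] . [B [C [D n]]]]]]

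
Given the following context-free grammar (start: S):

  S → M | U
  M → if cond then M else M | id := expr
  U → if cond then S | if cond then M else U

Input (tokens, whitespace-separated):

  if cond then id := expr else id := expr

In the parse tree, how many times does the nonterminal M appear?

[S [M if cond then [M id := expr] else [M id := expr]]]

3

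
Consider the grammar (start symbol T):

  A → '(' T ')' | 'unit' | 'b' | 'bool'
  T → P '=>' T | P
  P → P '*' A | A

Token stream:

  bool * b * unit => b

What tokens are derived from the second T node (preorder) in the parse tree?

b

[T [P [P [P [A bool]] * [A b]] * [A unit]] => [T [P [A b]]]]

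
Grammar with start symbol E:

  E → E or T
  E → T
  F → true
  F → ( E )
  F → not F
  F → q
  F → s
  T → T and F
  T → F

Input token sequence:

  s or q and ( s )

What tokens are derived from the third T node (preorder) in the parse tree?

q

[E [E [T [F s]]] or [T [T [F q]] and [F ( [E [T [F s]]] )]]]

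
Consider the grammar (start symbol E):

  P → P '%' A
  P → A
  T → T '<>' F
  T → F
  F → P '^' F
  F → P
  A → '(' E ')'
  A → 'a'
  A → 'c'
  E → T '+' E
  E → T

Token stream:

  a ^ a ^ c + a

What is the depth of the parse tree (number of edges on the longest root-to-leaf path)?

7

[E [T [F [P [A a]] ^ [F [P [A a]] ^ [F [P [A c]]]]]] + [E [T [F [P [A a]]]]]]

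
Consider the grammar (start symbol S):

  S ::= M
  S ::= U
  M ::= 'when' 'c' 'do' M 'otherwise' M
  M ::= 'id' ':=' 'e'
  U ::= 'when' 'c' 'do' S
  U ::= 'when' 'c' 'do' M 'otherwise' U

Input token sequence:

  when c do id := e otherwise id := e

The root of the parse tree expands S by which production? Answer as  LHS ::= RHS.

S ::= M

[S [M when c do [M id := e] otherwise [M id := e]]]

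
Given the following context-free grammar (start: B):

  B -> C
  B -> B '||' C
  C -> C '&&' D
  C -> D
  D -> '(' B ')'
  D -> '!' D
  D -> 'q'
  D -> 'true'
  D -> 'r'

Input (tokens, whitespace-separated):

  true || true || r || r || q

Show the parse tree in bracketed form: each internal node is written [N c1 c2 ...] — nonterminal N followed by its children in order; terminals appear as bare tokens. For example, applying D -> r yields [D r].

B
B || C
B || C || C
B || C || C || C
B || C || C || C || C
C || C || C || C || C
D || C || C || C || C
true || C || C || C || C
true || D || C || C || C
true || true || C || C || C
true || true || D || C || C
true || true || r || C || C
true || true || r || D || C
true || true || r || r || C
true || true || r || r || D
true || true || r || r || q

[B [B [B [B [B [C [D true]]] || [C [D true]]] || [C [D r]]] || [C [D r]]] || [C [D q]]]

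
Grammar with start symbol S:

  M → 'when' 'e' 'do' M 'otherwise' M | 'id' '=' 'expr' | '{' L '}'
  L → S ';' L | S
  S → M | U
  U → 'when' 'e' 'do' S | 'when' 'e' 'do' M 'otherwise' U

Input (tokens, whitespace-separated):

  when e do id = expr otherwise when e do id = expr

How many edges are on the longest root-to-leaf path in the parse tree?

5

[S [U when e do [M id = expr] otherwise [U when e do [S [M id = expr]]]]]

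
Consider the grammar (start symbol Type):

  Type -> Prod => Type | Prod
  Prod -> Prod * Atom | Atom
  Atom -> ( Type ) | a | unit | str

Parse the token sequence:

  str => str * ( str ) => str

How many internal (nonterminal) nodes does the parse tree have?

14

[Type [Prod [Atom str]] => [Type [Prod [Prod [Atom str]] * [Atom ( [Type [Prod [Atom str]]] )]] => [Type [Prod [Atom str]]]]]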